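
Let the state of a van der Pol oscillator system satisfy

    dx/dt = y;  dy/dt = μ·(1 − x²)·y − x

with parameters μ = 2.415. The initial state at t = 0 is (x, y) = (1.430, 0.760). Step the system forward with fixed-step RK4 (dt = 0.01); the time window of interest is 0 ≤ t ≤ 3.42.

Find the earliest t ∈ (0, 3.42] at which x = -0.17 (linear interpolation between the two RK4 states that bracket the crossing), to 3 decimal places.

t=0.000: state=(1.430, 0.760)
step 1 (dt=0.01): k1=(0.760, -3.348), k2=(0.743, -3.329), k3=(0.743, -3.329), k4=(0.727, -3.309); state += dt/6·(k1+2k2+2k3+k4)
t=0.010: state=(1.437, 0.727)
t=0.020: state=(1.445, 0.694)
t=0.030: state=(1.451, 0.661)
continuing one RK4 step at a time; state shown every 20 steps (Δt=0.2):
t=0.200: state=(1.522, 0.201)
t=0.400: state=(1.527, -0.120)
t=0.600: state=(1.484, -0.291)
t=0.800: state=(1.415, -0.397)
t=1.000: state=(1.326, -0.484)
t=1.200: state=(1.220, -0.580)
t=1.400: state=(1.093, -0.707)
t=1.600: state=(0.933, -0.899)
t=1.800: state=(0.724, -1.222)
t=2.000: state=(0.427, -1.814)
t=2.200: state=(-0.035, -2.911)
t=2.240: state=(-0.158, -3.199)
next step: t=2.250: state=(-0.190, -3.273) — x has crossed -0.17
linear interpolation between t=2.240 (-0.15751) and t=2.250 (-0.18986) → t≈2.244

t = 2.244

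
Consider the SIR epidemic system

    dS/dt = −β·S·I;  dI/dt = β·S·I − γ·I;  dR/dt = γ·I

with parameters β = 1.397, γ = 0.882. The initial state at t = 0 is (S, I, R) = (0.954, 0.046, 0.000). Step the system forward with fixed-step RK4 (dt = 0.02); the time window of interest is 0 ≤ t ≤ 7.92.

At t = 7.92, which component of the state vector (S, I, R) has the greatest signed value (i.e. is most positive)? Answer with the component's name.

t=0.000: state=(0.954, 0.046, 0.000)
step 1 (dt=0.02): k1=(-0.061, 0.021, 0.041), k2=(-0.062, 0.021, 0.041), k3=(-0.062, 0.021, 0.041), k4=(-0.062, 0.021, 0.041); state += dt/6·(k1+2k2+2k3+k4)
t=0.020: state=(0.953, 0.046, 0.001)
t=0.040: state=(0.952, 0.047, 0.002)
t=0.060: state=(0.950, 0.047, 0.002)
continuing one RK4 step at a time; state shown every 25 steps (Δt=0.5):
t=0.500: state=(0.920, 0.057, 0.023)
t=1.000: state=(0.881, 0.069, 0.050)
t=1.500: state=(0.836, 0.081, 0.083)
t=2.000: state=(0.787, 0.091, 0.121)
t=2.500: state=(0.736, 0.100, 0.164)
t=3.000: state=(0.685, 0.106, 0.209)
t=3.500: state=(0.635, 0.108, 0.257)
t=4.000: state=(0.589, 0.107, 0.304)
t=4.500: state=(0.548, 0.102, 0.350)
t=5.000: state=(0.511, 0.095, 0.394)
t=5.500: state=(0.480, 0.086, 0.434)
t=6.000: state=(0.453, 0.077, 0.470)
t=6.500: state=(0.431, 0.067, 0.501)
t=7.000: state=(0.413, 0.058, 0.529)
t=7.500: state=(0.397, 0.050, 0.553)
t=7.920: state=(0.387, 0.043, 0.570)
compare at T: S=0.387, I=0.043, R=0.570

largest component: R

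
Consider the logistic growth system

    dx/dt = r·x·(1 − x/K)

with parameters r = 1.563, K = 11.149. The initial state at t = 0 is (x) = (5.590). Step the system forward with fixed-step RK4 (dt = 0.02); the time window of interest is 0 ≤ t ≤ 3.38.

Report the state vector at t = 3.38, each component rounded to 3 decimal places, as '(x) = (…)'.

(x) = (11.093)

t=0.000: state=(5.590)
step 1 (dt=0.02): k1=(4.356), k2=(4.356), k3=(4.356), k4=(4.355); state += dt/6·(k1+2k2+2k3+k4)
t=0.020: state=(5.677)
t=0.040: state=(5.764)
t=0.060: state=(5.851)
continuing one RK4 step at a time; state shown every 10 steps (Δt=0.2):
t=0.200: state=(6.454)
t=0.400: state=(7.277)
t=0.600: state=(8.025)
t=0.800: state=(8.678)
t=1.000: state=(9.227)
t=1.200: state=(9.674)
t=1.400: state=(10.031)
t=1.600: state=(10.308)
t=1.800: state=(10.521)
t=2.000: state=(10.683)
t=2.200: state=(10.804)
t=2.400: state=(10.895)
t=2.600: state=(10.962)
t=2.800: state=(11.011)
t=3.000: state=(11.048)
t=3.200: state=(11.075)
t=3.380: state=(11.093)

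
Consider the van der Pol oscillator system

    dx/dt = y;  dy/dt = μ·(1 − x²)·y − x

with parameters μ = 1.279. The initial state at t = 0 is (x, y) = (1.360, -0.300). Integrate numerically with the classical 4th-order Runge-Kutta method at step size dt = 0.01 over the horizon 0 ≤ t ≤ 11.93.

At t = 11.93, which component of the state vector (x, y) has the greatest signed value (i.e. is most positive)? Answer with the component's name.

largest component: y

t=0.000: state=(1.360, -0.300)
step 1 (dt=0.01): k1=(-0.300, -1.034), k2=(-0.305, -1.028), k3=(-0.305, -1.029), k4=(-0.310, -1.023); state += dt/6·(k1+2k2+2k3+k4)
t=0.010: state=(1.357, -0.310)
t=0.020: state=(1.354, -0.320)
t=0.030: state=(1.351, -0.331)
continuing one RK4 step at a time; state shown every 50 steps (Δt=0.5):
t=0.500: state=(1.095, -0.749)
t=1.000: state=(0.585, -1.360)
t=1.500: state=(-0.373, -2.556)
t=2.000: state=(-1.650, -1.774)
t=2.500: state=(-1.970, 0.107)
t=3.000: state=(-1.798, 0.492)
t=3.500: state=(-1.506, 0.675)
t=4.000: state=(-1.105, 0.965)
t=4.500: state=(-0.478, 1.649)
t=5.000: state=(0.669, 2.921)
t=5.500: state=(1.859, 1.161)
t=6.000: state=(1.985, -0.264)
t=6.500: state=(1.775, -0.527)
t=7.000: state=(1.470, -0.702)
t=7.500: state=(1.050, -1.015)
t=8.000: state=(0.383, -1.773)
t=8.500: state=(-0.833, -2.972)
t=9.000: state=(-1.916, -0.871)
t=9.500: state=(-1.969, 0.314)
t=10.000: state=(-1.745, 0.544)
t=10.500: state=(-1.430, 0.726)
t=11.000: state=(-0.993, 1.068)
t=11.500: state=(-0.281, 1.907)
t=11.930: state=(0.789, 2.965)
compare at T: x=0.789, y=2.965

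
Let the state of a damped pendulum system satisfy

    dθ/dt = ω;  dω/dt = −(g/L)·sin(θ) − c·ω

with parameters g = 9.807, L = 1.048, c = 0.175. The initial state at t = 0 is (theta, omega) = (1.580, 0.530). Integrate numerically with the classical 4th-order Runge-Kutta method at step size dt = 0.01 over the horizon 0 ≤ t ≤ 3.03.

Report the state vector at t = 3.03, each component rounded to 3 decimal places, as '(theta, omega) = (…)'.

(theta, omega) = (-0.131, -3.399)

t=0.000: state=(1.580, 0.530)
step 1 (dt=0.01): k1=(0.530, -9.450), k2=(0.483, -9.442), k3=(0.483, -9.442), k4=(0.436, -9.433); state += dt/6·(k1+2k2+2k3+k4)
t=0.010: state=(1.585, 0.436)
t=0.020: state=(1.589, 0.341)
t=0.030: state=(1.592, 0.247)
continuing one RK4 step at a time; state shown every 10 steps (Δt=0.1):
t=0.100: state=(1.586, -0.407)
t=0.200: state=(1.499, -1.327)
t=0.300: state=(1.322, -2.219)
t=0.400: state=(1.058, -3.042)
t=0.500: state=(0.718, -3.708)
t=0.600: state=(0.325, -4.105)
t=0.700: state=(-0.090, -4.141)
t=0.800: state=(-0.491, -3.803)
t=0.900: state=(-0.841, -3.162)
t=1.000: state=(-1.117, -2.336)
t=1.100: state=(-1.305, -1.426)
t=1.200: state=(-1.401, -0.494)
t=1.300: state=(-1.405, 0.430)
t=1.400: state=(-1.316, 1.331)
t=1.500: state=(-1.140, 2.182)
t=1.600: state=(-0.883, 2.932)
t=1.700: state=(-0.560, 3.494)
t=1.800: state=(-0.194, 3.774)
t=1.900: state=(0.183, 3.713)
t=2.000: state=(0.538, 3.319)
t=2.100: state=(0.839, 2.671)
t=2.200: state=(1.066, 1.866)
t=2.300: state=(1.210, 0.990)
t=2.400: state=(1.264, 0.094)
t=2.500: state=(1.229, -0.789)
t=2.600: state=(1.107, -1.631)
t=2.700: state=(0.905, -2.388)
t=2.800: state=(0.635, -2.993)
t=2.900: state=(0.315, -3.366)
t=3.000: state=(-0.028, -3.439)
t=3.030: state=(-0.131, -3.399)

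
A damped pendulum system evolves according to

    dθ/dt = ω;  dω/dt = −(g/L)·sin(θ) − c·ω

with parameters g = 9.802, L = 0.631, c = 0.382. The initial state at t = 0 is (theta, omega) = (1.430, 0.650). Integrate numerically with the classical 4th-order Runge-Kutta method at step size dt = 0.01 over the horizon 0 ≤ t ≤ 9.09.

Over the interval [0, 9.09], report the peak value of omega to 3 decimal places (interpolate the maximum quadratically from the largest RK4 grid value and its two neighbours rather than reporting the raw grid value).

t=0.000: state=(1.430, 0.650)
step 1 (dt=0.01): k1=(0.650, -15.629), k2=(0.572, -15.606), k3=(0.572, -15.605), k4=(0.494, -15.581); state += dt/6·(k1+2k2+2k3+k4)
t=0.010: state=(1.436, 0.494)
t=0.020: state=(1.440, 0.338)
t=0.030: state=(1.442, 0.183)
continuing one RK4 step at a time; state shown every 50 steps (Δt=0.5):
t=0.500: state=(0.073, -4.809)
t=1.000: state=(-1.168, 0.868)
t=1.500: state=(0.423, 3.562)
t=2.000: state=(0.761, -2.336)
t=2.500: state=(-0.721, -1.688)
t=3.000: state=(-0.231, 2.935)
t=3.500: state=(0.715, -0.235)
t=4.000: state=(-0.240, -2.281)
t=4.500: state=(-0.442, 1.584)
t=5.000: state=(0.473, 0.865)
t=5.500: state=(0.059, -1.888)
t=6.000: state=(-0.427, 0.505)
t=6.500: state=(0.235, 1.217)
t=7.000: state=(0.195, -1.236)
t=7.500: state=(-0.325, -0.169)
t=8.000: state=(0.061, 1.139)
t=8.500: state=(0.226, -0.637)
t=9.000: state=(-0.206, -0.500)
t=9.090: state=(-0.236, -0.178)
largest grid value and its neighbours: omega(1.360)=4.10201, omega(1.370)=4.10286, omega(1.380)=4.09737
parabola through these three points peaks at t≈1.366 with omega≈4.10329

max omega = 4.103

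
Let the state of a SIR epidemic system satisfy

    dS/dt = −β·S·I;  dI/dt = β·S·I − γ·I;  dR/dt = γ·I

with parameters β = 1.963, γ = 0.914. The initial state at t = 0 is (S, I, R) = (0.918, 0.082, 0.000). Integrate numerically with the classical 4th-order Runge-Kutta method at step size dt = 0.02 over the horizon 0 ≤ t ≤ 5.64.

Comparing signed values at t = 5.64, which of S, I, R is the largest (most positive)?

t=0.000: state=(0.918, 0.082, 0.000)
step 1 (dt=0.02): k1=(-0.148, 0.073, 0.075), k2=(-0.149, 0.073, 0.076), k3=(-0.149, 0.073, 0.076), k4=(-0.150, 0.074, 0.076); state += dt/6·(k1+2k2+2k3+k4)
t=0.020: state=(0.915, 0.083, 0.002)
t=0.040: state=(0.912, 0.085, 0.003)
t=0.060: state=(0.909, 0.086, 0.005)
continuing one RK4 step at a time; state shown every 10 steps (Δt=0.2):
t=0.200: state=(0.886, 0.097, 0.016)
t=0.400: state=(0.850, 0.114, 0.036)
t=0.600: state=(0.810, 0.132, 0.058)
t=0.800: state=(0.767, 0.149, 0.084)
t=1.000: state=(0.721, 0.167, 0.113)
t=1.200: state=(0.673, 0.182, 0.145)
t=1.400: state=(0.625, 0.196, 0.179)
t=1.600: state=(0.577, 0.207, 0.216)
t=1.800: state=(0.531, 0.214, 0.255)
t=2.000: state=(0.488, 0.218, 0.294)
t=2.200: state=(0.448, 0.218, 0.334)
t=2.400: state=(0.411, 0.215, 0.374)
t=2.600: state=(0.379, 0.209, 0.412)
t=2.800: state=(0.349, 0.201, 0.450)
t=3.000: state=(0.323, 0.191, 0.486)
t=3.200: state=(0.301, 0.180, 0.520)
t=3.400: state=(0.281, 0.168, 0.551)
t=3.600: state=(0.264, 0.155, 0.581)
t=3.800: state=(0.249, 0.143, 0.608)
t=4.000: state=(0.236, 0.131, 0.633)
t=4.200: state=(0.224, 0.120, 0.656)
t=4.400: state=(0.214, 0.109, 0.677)
t=4.600: state=(0.206, 0.098, 0.696)
t=4.800: state=(0.199, 0.089, 0.713)
t=5.000: state=(0.192, 0.080, 0.728)
t=5.200: state=(0.186, 0.071, 0.742)
t=5.400: state=(0.182, 0.064, 0.754)
t=5.600: state=(0.177, 0.057, 0.766)
t=5.640: state=(0.177, 0.056, 0.768)
compare at T: S=0.177, I=0.056, R=0.768

largest component: R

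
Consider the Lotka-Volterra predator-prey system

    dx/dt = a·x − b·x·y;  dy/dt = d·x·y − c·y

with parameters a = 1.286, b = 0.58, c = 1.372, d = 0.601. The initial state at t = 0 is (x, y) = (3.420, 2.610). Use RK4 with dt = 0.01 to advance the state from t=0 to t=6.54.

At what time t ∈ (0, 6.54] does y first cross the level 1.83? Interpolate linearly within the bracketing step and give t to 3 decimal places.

t=0.000: state=(3.420, 2.610)
step 1 (dt=0.01): k1=(-0.779, 1.784), k2=(-0.796, 1.784), k3=(-0.796, 1.784), k4=(-0.813, 1.783); state += dt/6·(k1+2k2+2k3+k4)
t=0.010: state=(3.412, 2.628)
t=0.020: state=(3.404, 2.646)
t=0.030: state=(3.395, 2.663)
continuing one RK4 step at a time; state shown every 25 steps (Δt=0.25):
t=0.250: state=(3.130, 3.036)
t=0.500: state=(2.712, 3.345)
t=0.750: state=(2.279, 3.452)
t=1.000: state=(1.915, 3.353)
t=1.250: state=(1.651, 3.107)
t=1.500: state=(1.485, 2.787)
t=1.750: state=(1.401, 2.454)
t=2.000: state=(1.384, 2.145)
t=2.250: state=(1.427, 1.879)
t=2.300: state=(1.442, 1.832)
next step: t=2.310: state=(1.445, 1.823) — y has crossed 1.83
linear interpolation between t=2.300 (1.83191) and t=2.310 (1.82270) → t≈2.302

t = 2.302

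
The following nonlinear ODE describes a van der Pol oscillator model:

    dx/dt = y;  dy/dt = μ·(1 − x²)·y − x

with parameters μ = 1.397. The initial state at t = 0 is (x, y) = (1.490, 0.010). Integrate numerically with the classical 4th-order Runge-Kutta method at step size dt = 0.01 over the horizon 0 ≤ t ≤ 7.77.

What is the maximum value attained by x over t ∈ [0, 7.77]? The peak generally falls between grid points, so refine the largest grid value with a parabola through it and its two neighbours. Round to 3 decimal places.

t=0.000: state=(1.490, 0.010)
step 1 (dt=0.01): k1=(0.010, -1.507), k2=(0.002, -1.494), k3=(0.003, -1.494), k4=(-0.005, -1.482); state += dt/6·(k1+2k2+2k3+k4)
t=0.010: state=(1.490, -0.005)
t=0.020: state=(1.490, -0.020)
t=0.030: state=(1.490, -0.034)
continuing one RK4 step at a time; state shown every 50 steps (Δt=0.5):
t=0.500: state=(1.349, -0.511)
t=1.000: state=(0.998, -0.915)
t=1.500: state=(0.371, -1.711)
t=2.000: state=(-0.839, -3.015)
t=2.500: state=(-1.912, -0.793)
t=3.000: state=(-1.945, 0.318)
t=3.500: state=(-1.728, 0.519)
t=4.000: state=(-1.430, 0.686)
t=4.500: state=(-1.017, 1.010)
t=5.000: state=(-0.338, 1.843)
t=5.500: state=(0.949, 3.101)
t=6.000: state=(1.960, 0.619)
t=6.500: state=(1.952, -0.344)
t=7.000: state=(1.729, -0.523)
t=7.500: state=(1.429, -0.688)
t=7.770: state=(1.226, -0.830)
largest grid value and its neighbours: x(6.190)=2.01379, x(6.200)=2.01388, x(6.210)=2.01377
parabola through these three points peaks at t≈6.199 with x≈2.01388

max x = 2.014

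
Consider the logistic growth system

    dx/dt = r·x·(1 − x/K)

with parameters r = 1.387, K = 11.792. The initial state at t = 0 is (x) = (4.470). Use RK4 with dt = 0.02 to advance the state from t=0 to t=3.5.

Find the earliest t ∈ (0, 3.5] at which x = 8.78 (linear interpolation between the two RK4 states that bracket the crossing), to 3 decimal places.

t = 1.127

t=0.000: state=(4.470)
step 1 (dt=0.02): k1=(3.850), k2=(3.862), k3=(3.862), k4=(3.875); state += dt/6·(k1+2k2+2k3+k4)
t=0.020: state=(4.547)
t=0.040: state=(4.625)
t=0.060: state=(4.703)
continuing one RK4 step at a time; state shown every 10 steps (Δt=0.2):
t=0.200: state=(5.261)
t=0.400: state=(6.077)
t=0.600: state=(6.885)
t=0.800: state=(7.657)
t=1.000: state=(8.368)
t=1.120: state=(8.758)
next step: t=1.140: state=(8.820) — x has crossed 8.78
linear interpolation between t=1.120 (8.75768) and t=1.140 (8.81977) → t≈1.127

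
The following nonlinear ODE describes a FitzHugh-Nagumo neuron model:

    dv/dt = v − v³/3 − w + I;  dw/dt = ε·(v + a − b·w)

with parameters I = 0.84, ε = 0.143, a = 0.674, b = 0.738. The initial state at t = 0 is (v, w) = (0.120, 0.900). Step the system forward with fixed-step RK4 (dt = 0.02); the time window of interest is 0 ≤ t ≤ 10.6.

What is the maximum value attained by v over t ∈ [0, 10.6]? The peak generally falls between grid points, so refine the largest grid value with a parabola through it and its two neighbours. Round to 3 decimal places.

max v = 1.357

t=0.000: state=(0.120, 0.900)
step 1 (dt=0.02): k1=(0.059, 0.019), k2=(0.060, 0.019), k3=(0.060, 0.019), k4=(0.060, 0.019); state += dt/6·(k1+2k2+2k3+k4)
t=0.020: state=(0.121, 0.900)
t=0.040: state=(0.122, 0.901)
t=0.060: state=(0.124, 0.901)
continuing one RK4 step at a time; state shown every 25 steps (Δt=0.5):
t=0.500: state=(0.155, 0.910)
t=1.000: state=(0.206, 0.923)
t=1.500: state=(0.278, 0.939)
t=2.000: state=(0.381, 0.961)
t=2.500: state=(0.522, 0.989)
t=3.000: state=(0.705, 1.028)
t=3.500: state=(0.914, 1.079)
t=4.000: state=(1.111, 1.141)
t=4.500: state=(1.256, 1.212)
t=5.000: state=(1.335, 1.287)
t=5.500: state=(1.357, 1.362)
t=6.000: state=(1.342, 1.433)
t=6.500: state=(1.304, 1.499)
t=7.000: state=(1.250, 1.558)
t=7.500: state=(1.186, 1.609)
t=8.000: state=(1.111, 1.654)
t=8.500: state=(1.025, 1.690)
t=9.000: state=(0.926, 1.718)
t=9.500: state=(0.806, 1.737)
t=10.000: state=(0.655, 1.746)
t=10.500: state=(0.452, 1.742)
t=10.600: state=(0.402, 1.739)
largest grid value and its neighbours: v(5.500)=1.35726, v(5.520)=1.35727, v(5.540)=1.35722
parabola through these three points peaks at t≈5.512 with v≈1.35727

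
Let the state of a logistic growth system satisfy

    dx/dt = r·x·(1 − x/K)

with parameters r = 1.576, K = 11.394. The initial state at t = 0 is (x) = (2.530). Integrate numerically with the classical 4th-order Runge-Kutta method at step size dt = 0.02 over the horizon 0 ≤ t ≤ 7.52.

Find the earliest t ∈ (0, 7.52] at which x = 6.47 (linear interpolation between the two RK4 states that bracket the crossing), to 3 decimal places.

t = 0.969

t=0.000: state=(2.530)
step 1 (dt=0.02): k1=(3.102), k2=(3.129), k3=(3.129), k4=(3.156); state += dt/6·(k1+2k2+2k3+k4)
t=0.020: state=(2.593)
t=0.040: state=(2.656)
t=0.060: state=(2.721)
continuing one RK4 step at a time; state shown every 25 steps (Δt=0.5):
t=0.500: state=(4.394)
t=0.960: state=(6.431)
next step: t=0.980: state=(6.519) — x has crossed 6.47
linear interpolation between t=0.960 (6.43117) and t=0.980 (6.51928) → t≈0.969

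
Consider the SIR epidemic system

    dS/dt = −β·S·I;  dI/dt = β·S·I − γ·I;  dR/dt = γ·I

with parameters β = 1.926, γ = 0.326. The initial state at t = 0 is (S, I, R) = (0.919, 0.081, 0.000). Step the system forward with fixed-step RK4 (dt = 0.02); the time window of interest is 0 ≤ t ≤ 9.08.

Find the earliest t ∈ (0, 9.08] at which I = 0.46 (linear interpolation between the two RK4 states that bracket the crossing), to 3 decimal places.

t=0.000: state=(0.919, 0.081, 0.000)
step 1 (dt=0.02): k1=(-0.143, 0.117, 0.026), k2=(-0.145, 0.118, 0.027), k3=(-0.145, 0.118, 0.027), k4=(-0.147, 0.120, 0.027); state += dt/6·(k1+2k2+2k3+k4)
t=0.020: state=(0.916, 0.083, 0.001)
t=0.040: state=(0.913, 0.086, 0.001)
t=0.060: state=(0.910, 0.088, 0.002)
continuing one RK4 step at a time; state shown every 25 steps (Δt=0.5):
t=0.500: state=(0.821, 0.160, 0.019)
t=1.000: state=(0.667, 0.279, 0.054)
t=1.500: state=(0.478, 0.412, 0.111)
t=1.700: state=(0.404, 0.457, 0.139)
next step: t=1.720: state=(0.397, 0.461, 0.142) — I has crossed 0.46
linear interpolation between t=1.700 (0.45695) and t=1.720 (0.46104) → t≈1.715

t = 1.715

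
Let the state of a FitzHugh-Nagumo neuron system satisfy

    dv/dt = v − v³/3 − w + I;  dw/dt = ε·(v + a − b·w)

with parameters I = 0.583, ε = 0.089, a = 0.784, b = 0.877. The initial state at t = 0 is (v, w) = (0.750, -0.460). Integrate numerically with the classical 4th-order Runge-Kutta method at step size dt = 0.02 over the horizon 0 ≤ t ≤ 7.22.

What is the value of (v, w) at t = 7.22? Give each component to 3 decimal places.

t=0.000: state=(0.750, -0.460)
step 1 (dt=0.02): k1=(1.652, 0.172), k2=(1.658, 0.174), k3=(1.658, 0.174), k4=(1.663, 0.175); state += dt/6·(k1+2k2+2k3+k4)
t=0.020: state=(0.783, -0.457)
t=0.040: state=(0.816, -0.453)
t=0.060: state=(0.850, -0.449)
continuing one RK4 step at a time; state shown every 25 steps (Δt=0.5):
t=0.500: state=(1.536, -0.357)
t=1.000: state=(1.926, -0.232)
t=1.500: state=(2.001, -0.103)
t=2.000: state=(1.985, 0.022)
t=2.500: state=(1.949, 0.142)
t=3.000: state=(1.909, 0.255)
t=3.500: state=(1.868, 0.362)
t=4.000: state=(1.826, 0.462)
t=4.500: state=(1.784, 0.558)
t=5.000: state=(1.742, 0.648)
t=5.500: state=(1.699, 0.732)
t=6.000: state=(1.656, 0.812)
t=6.500: state=(1.613, 0.886)
t=7.000: state=(1.568, 0.956)
t=7.220: state=(1.548, 0.985)

(v, w) = (1.548, 0.985)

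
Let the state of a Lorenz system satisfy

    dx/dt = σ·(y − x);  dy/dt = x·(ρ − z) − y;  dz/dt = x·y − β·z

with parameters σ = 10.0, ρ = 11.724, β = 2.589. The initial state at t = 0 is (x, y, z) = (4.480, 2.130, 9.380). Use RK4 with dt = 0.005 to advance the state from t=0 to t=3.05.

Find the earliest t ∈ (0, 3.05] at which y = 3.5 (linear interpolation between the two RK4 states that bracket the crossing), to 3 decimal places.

t=0.000: state=(4.480, 2.130, 9.380)
step 1 (dt=0.005): k1=(-23.500, 8.371, -14.742), k2=(-22.703, 8.375, -14.680), k3=(-22.723, 8.379, -14.676), k4=(-21.945, 8.383, -14.612); state += dt/6·(k1+2k2+2k3+k4)
t=0.005: state=(4.366, 2.172, 9.307)
t=0.010: state=(4.260, 2.214, 9.234)
t=0.015: state=(4.162, 2.256, 9.162)
continuing one RK4 step at a time; state shown every 20 steps (Δt=0.1):
t=0.100: state=(3.308, 2.991, 8.073)
t=0.150: state=(3.283, 3.469, 7.589)
next step: t=0.155: state=(3.293, 3.520, 7.548) — y has crossed 3.5
linear interpolation between t=0.150 (3.46878) and t=0.155 (3.51963) → t≈0.153

t = 0.153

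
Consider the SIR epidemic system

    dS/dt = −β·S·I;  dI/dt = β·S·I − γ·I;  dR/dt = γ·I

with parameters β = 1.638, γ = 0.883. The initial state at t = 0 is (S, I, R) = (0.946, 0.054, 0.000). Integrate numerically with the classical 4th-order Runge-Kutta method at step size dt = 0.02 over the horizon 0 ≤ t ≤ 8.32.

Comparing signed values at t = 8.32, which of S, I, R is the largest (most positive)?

largest component: R

t=0.000: state=(0.946, 0.054, 0.000)
step 1 (dt=0.02): k1=(-0.084, 0.036, 0.048), k2=(-0.084, 0.036, 0.048), k3=(-0.084, 0.036, 0.048), k4=(-0.085, 0.036, 0.048); state += dt/6·(k1+2k2+2k3+k4)
t=0.020: state=(0.944, 0.055, 0.001)
t=0.040: state=(0.943, 0.055, 0.002)
t=0.060: state=(0.941, 0.056, 0.003)
continuing one RK4 step at a time; state shown every 25 steps (Δt=0.5):
t=0.500: state=(0.898, 0.074, 0.028)
t=1.000: state=(0.837, 0.097, 0.066)
t=1.500: state=(0.766, 0.120, 0.114)
t=2.000: state=(0.688, 0.140, 0.171)
t=2.500: state=(0.610, 0.153, 0.237)
t=3.000: state=(0.537, 0.158, 0.306)
t=3.500: state=(0.472, 0.153, 0.375)
t=4.000: state=(0.418, 0.142, 0.440)
t=4.500: state=(0.375, 0.126, 0.499)
t=5.000: state=(0.340, 0.109, 0.551)
t=5.500: state=(0.314, 0.091, 0.595)
t=6.000: state=(0.293, 0.075, 0.632)
t=6.500: state=(0.277, 0.061, 0.662)
t=7.000: state=(0.265, 0.049, 0.686)
t=7.500: state=(0.256, 0.039, 0.705)
t=8.000: state=(0.248, 0.031, 0.721)
t=8.320: state=(0.245, 0.026, 0.729)
compare at T: S=0.245, I=0.026, R=0.729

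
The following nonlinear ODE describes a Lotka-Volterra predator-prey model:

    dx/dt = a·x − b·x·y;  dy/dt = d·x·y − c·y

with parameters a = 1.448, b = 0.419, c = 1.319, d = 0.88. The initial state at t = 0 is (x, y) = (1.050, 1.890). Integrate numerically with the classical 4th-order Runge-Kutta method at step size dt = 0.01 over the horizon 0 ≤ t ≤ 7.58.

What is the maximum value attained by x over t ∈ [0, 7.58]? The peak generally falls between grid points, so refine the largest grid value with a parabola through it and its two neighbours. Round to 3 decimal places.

max x = 2.729

t=0.000: state=(1.050, 1.890)
step 1 (dt=0.01): k1=(0.689, -0.747), k2=(0.693, -0.739), k3=(0.693, -0.739), k4=(0.697, -0.732); state += dt/6·(k1+2k2+2k3+k4)
t=0.010: state=(1.057, 1.883)
t=0.020: state=(1.064, 1.875)
t=0.030: state=(1.071, 1.868)
continuing one RK4 step at a time; state shown every 25 steps (Δt=0.25):
t=0.250: state=(1.247, 1.748)
t=0.500: state=(1.497, 1.698)
t=0.750: state=(1.796, 1.753)
t=1.000: state=(2.129, 1.941)
t=1.250: state=(2.451, 2.311)
t=1.500: state=(2.682, 2.931)
t=1.750: state=(2.709, 3.832)
t=2.000: state=(2.464, 4.892)
t=2.250: state=(2.018, 5.772)
t=2.500: state=(1.545, 6.136)
t=2.750: state=(1.174, 5.936)
t=3.000: state=(0.931, 5.369)
t=3.250: state=(0.790, 4.658)
t=3.500: state=(0.723, 3.952)
t=3.750: state=(0.710, 3.325)
t=4.000: state=(0.741, 2.802)
t=4.250: state=(0.811, 2.389)
t=4.500: state=(0.923, 2.077)
t=4.750: state=(1.079, 1.860)
t=5.000: state=(1.285, 1.733)
t=5.250: state=(1.544, 1.700)
t=5.500: state=(1.850, 1.774)
t=5.750: state=(2.185, 1.988)
t=6.000: state=(2.499, 2.396)
t=6.250: state=(2.703, 3.063)
t=6.500: state=(2.687, 4.005)
t=6.750: state=(2.399, 5.062)
t=7.000: state=(1.936, 5.874)
t=7.250: state=(1.474, 6.138)
t=7.500: state=(1.125, 5.861)
t=7.580: state=(1.041, 5.691)
largest grid value and its neighbours: x(6.350)=2.72888, x(6.360)=2.72919, x(6.370)=2.72908
parabola through these three points peaks at t≈6.362 with x≈2.72920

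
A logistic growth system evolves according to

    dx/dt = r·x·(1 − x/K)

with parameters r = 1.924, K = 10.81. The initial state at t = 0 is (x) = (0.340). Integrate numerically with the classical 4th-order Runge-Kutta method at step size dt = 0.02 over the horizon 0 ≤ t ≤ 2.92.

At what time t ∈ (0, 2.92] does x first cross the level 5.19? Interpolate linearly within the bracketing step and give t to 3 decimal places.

t = 1.740

t=0.000: state=(0.340)
step 1 (dt=0.02): k1=(0.634), k2=(0.645), k3=(0.645), k4=(0.657); state += dt/6·(k1+2k2+2k3+k4)
t=0.020: state=(0.353)
t=0.040: state=(0.366)
t=0.060: state=(0.380)
continuing one RK4 step at a time; state shown every 5 steps (Δt=0.1):
t=0.100: state=(0.409)
t=0.200: state=(0.492)
t=0.300: state=(0.591)
t=0.400: state=(0.708)
t=0.500: state=(0.847)
t=0.600: state=(1.010)
t=0.700: state=(1.200)
t=0.800: state=(1.421)
t=0.900: state=(1.676)
t=1.000: state=(1.967)
t=1.100: state=(2.295)
t=1.200: state=(2.662)
t=1.300: state=(3.067)
t=1.400: state=(3.507)
t=1.500: state=(3.977)
t=1.600: state=(4.471)
t=1.700: state=(4.983)
t=1.720: state=(5.086)
next step: t=1.740: state=(5.190) — x has crossed 5.19
linear interpolation between t=1.720 (5.08636) and t=1.740 (5.19009) → t≈1.740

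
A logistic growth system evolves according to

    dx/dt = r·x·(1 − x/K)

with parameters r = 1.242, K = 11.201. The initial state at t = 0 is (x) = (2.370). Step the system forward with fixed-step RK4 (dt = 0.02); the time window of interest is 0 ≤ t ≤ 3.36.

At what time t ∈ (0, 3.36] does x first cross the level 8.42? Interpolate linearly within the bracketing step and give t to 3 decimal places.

t=0.000: state=(2.370)
step 1 (dt=0.02): k1=(2.321), k2=(2.337), k3=(2.337), k4=(2.354); state += dt/6·(k1+2k2+2k3+k4)
t=0.020: state=(2.417)
t=0.040: state=(2.464)
t=0.060: state=(2.512)
continuing one RK4 step at a time; state shown every 10 steps (Δt=0.2):
t=0.200: state=(2.867)
t=0.400: state=(3.428)
t=0.600: state=(4.046)
t=0.800: state=(4.707)
t=1.000: state=(5.395)
t=1.200: state=(6.089)
t=1.400: state=(6.769)
t=1.600: state=(7.414)
t=1.800: state=(8.010)
t=1.940: state=(8.391)
next step: t=1.960: state=(8.443) — x has crossed 8.42
linear interpolation between t=1.940 (8.39127) and t=1.960 (8.44323) → t≈1.951

t = 1.951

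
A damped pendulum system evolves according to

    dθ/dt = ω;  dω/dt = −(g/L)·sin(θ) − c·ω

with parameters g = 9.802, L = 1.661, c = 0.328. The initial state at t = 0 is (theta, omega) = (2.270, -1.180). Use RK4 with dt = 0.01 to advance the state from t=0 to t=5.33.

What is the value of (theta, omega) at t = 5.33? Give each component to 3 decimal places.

t=0.000: state=(2.270, -1.180)
step 1 (dt=0.01): k1=(-1.180, -4.130), k2=(-1.201, -4.145), k3=(-1.201, -4.145), k4=(-1.221, -4.161); state += dt/6·(k1+2k2+2k3+k4)
t=0.010: state=(2.258, -1.221)
t=0.020: state=(2.246, -1.263)
t=0.030: state=(2.233, -1.305)
continuing one RK4 step at a time; state shown every 20 steps (Δt=0.2):
t=0.200: state=(1.947, -2.074)
t=0.400: state=(1.433, -3.062)
t=0.600: state=(0.734, -3.862)
t=0.800: state=(-0.065, -3.979)
t=1.000: state=(-0.799, -3.242)
t=1.200: state=(-1.331, -2.036)
t=1.400: state=(-1.611, -0.772)
t=1.600: state=(-1.645, 0.416)
t=1.800: state=(-1.449, 1.530)
t=2.000: state=(-1.041, 2.513)
t=2.200: state=(-0.468, 3.131)
t=2.400: state=(0.167, 3.096)
t=2.600: state=(0.725, 2.397)
t=2.800: state=(1.102, 1.332)
t=3.000: state=(1.253, 0.185)
t=3.200: state=(1.180, -0.905)
t=3.400: state=(0.902, -1.838)
t=3.600: state=(0.466, -2.444)
t=3.800: state=(-0.040, -2.526)
t=4.000: state=(-0.506, -2.049)
t=4.200: state=(-0.835, -1.198)
t=4.400: state=(-0.976, -0.211)
t=4.600: state=(-0.922, 0.741)
t=4.800: state=(-0.691, 1.526)
t=5.000: state=(-0.333, 1.991)
t=5.200: state=(0.075, 2.008)
t=5.330: state=(0.323, 1.774)

(theta, omega) = (0.323, 1.774)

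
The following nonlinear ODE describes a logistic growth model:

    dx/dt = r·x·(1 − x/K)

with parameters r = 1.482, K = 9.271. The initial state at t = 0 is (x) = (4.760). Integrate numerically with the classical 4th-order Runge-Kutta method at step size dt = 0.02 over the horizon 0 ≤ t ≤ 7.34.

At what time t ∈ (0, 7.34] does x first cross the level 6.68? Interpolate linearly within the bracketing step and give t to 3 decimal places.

t = 0.603

t=0.000: state=(4.760)
step 1 (dt=0.02): k1=(3.432), k2=(3.431), k3=(3.431), k4=(3.429); state += dt/6·(k1+2k2+2k3+k4)
t=0.020: state=(4.829)
t=0.040: state=(4.897)
t=0.060: state=(4.966)
continuing one RK4 step at a time; state shown every 25 steps (Δt=0.5):
t=0.500: state=(6.386)
t=0.600: state=(6.672)
next step: t=0.620: state=(6.727) — x has crossed 6.68
linear interpolation between t=0.600 (6.67225) and t=0.620 (6.72733) → t≈0.603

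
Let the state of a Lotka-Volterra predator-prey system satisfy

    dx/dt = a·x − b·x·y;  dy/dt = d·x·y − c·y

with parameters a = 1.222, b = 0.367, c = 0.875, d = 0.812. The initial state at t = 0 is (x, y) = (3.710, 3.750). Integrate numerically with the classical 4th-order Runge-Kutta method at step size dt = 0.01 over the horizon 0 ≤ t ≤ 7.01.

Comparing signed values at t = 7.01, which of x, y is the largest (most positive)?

t=0.000: state=(3.710, 3.750)
step 1 (dt=0.01): k1=(-0.572, 8.016), k2=(-0.626, 8.093), k3=(-0.627, 8.093), k4=(-0.681, 8.169); state += dt/6·(k1+2k2+2k3+k4)
t=0.010: state=(3.704, 3.831)
t=0.020: state=(3.696, 3.913)
t=0.030: state=(3.688, 3.997)
continuing one RK4 step at a time; state shown every 25 steps (Δt=0.25):
t=0.250: state=(3.213, 6.157)
t=0.500: state=(2.203, 8.608)
t=0.750: state=(1.270, 9.787)
t=1.000: state=(0.704, 9.552)
t=1.250: state=(0.415, 8.569)
t=1.500: state=(0.271, 7.369)
t=1.750: state=(0.197, 6.205)
t=2.000: state=(0.159, 5.167)
t=2.250: state=(0.140, 4.279)
t=2.500: state=(0.133, 3.535)
t=2.750: state=(0.135, 2.918)
t=3.000: state=(0.143, 2.411)
t=3.250: state=(0.159, 1.998)
t=3.500: state=(0.182, 1.662)
t=3.750: state=(0.215, 1.390)
t=4.000: state=(0.260, 1.172)
t=4.250: state=(0.319, 0.998)
t=4.500: state=(0.398, 0.862)
t=4.750: state=(0.502, 0.759)
t=5.000: state=(0.638, 0.684)
t=5.250: state=(0.815, 0.637)
t=5.500: state=(1.044, 0.617)
t=5.750: state=(1.339, 0.631)
t=6.000: state=(1.711, 0.690)
t=6.250: state=(2.169, 0.821)
t=6.500: state=(2.702, 1.080)
t=6.750: state=(3.253, 1.589)
t=7.000: state=(3.664, 2.588)
t=7.010: state=(3.673, 2.643)
compare at T: x=3.673, y=2.643

largest component: x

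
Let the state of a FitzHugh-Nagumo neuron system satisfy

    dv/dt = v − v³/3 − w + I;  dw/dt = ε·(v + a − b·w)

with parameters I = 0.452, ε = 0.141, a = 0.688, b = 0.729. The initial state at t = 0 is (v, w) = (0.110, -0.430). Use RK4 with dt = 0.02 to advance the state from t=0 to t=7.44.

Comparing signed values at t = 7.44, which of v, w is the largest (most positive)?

largest component: w

t=0.000: state=(0.110, -0.430)
step 1 (dt=0.02): k1=(0.992, 0.157), k2=(1.000, 0.158), k3=(1.000, 0.158), k4=(1.008, 0.159); state += dt/6·(k1+2k2+2k3+k4)
t=0.020: state=(0.130, -0.427)
t=0.040: state=(0.150, -0.424)
t=0.060: state=(0.171, -0.420)
continuing one RK4 step at a time; state shown every 25 steps (Δt=0.5):
t=0.500: state=(0.709, -0.334)
t=1.000: state=(1.381, -0.197)
t=1.500: state=(1.767, -0.030)
t=2.000: state=(1.859, 0.145)
t=2.500: state=(1.837, 0.312)
t=3.000: state=(1.783, 0.468)
t=3.500: state=(1.718, 0.612)
t=4.000: state=(1.650, 0.745)
t=4.500: state=(1.579, 0.866)
t=5.000: state=(1.504, 0.975)
t=5.500: state=(1.425, 1.074)
t=6.000: state=(1.341, 1.163)
t=6.500: state=(1.250, 1.241)
t=7.000: state=(1.150, 1.309)
t=7.440: state=(1.050, 1.359)
compare at T: v=1.050, w=1.359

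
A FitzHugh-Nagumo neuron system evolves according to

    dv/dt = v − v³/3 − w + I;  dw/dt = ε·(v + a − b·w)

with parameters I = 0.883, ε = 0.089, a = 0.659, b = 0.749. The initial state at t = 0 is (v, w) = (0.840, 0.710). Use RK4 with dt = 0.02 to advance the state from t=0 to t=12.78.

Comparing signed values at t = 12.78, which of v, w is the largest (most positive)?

largest component: w

t=0.000: state=(0.840, 0.710)
step 1 (dt=0.02): k1=(0.815, 0.086), k2=(0.817, 0.087), k3=(0.817, 0.087), k4=(0.818, 0.087); state += dt/6·(k1+2k2+2k3+k4)
t=0.020: state=(0.856, 0.712)
t=0.040: state=(0.873, 0.713)
t=0.060: state=(0.889, 0.715)
continuing one RK4 step at a time; state shown every 25 steps (Δt=0.5):
t=0.500: state=(1.240, 0.761)
t=1.000: state=(1.525, 0.826)
t=1.500: state=(1.652, 0.898)
t=2.000: state=(1.683, 0.971)
t=2.500: state=(1.672, 1.041)
t=3.000: state=(1.644, 1.108)
t=3.500: state=(1.610, 1.172)
t=4.000: state=(1.574, 1.232)
t=4.500: state=(1.536, 1.289)
t=5.000: state=(1.497, 1.342)
t=5.500: state=(1.456, 1.391)
t=6.000: state=(1.415, 1.437)
t=6.500: state=(1.373, 1.480)
t=7.000: state=(1.329, 1.519)
t=7.500: state=(1.283, 1.556)
t=8.000: state=(1.235, 1.589)
t=8.500: state=(1.184, 1.618)
t=9.000: state=(1.130, 1.645)
t=9.500: state=(1.071, 1.668)
t=10.000: state=(1.006, 1.687)
t=10.500: state=(0.932, 1.703)
t=11.000: state=(0.846, 1.715)
t=11.500: state=(0.741, 1.723)
t=12.000: state=(0.607, 1.725)
t=12.500: state=(0.423, 1.720)
t=12.780: state=(0.285, 1.713)
compare at T: v=0.285, w=1.713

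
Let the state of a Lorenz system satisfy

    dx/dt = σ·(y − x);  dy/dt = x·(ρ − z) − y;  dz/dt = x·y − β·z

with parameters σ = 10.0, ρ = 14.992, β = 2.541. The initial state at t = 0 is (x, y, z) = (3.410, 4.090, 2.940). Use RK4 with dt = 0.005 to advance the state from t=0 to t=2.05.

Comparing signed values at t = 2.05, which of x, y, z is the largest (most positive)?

largest component: z

t=0.000: state=(3.410, 4.090, 2.940)
step 1 (dt=0.005): k1=(6.800, 37.007, 6.476), k2=(7.555, 37.064, 6.822), k3=(7.538, 37.084, 6.828), k4=(8.277, 37.158, 7.183); state += dt/6·(k1+2k2+2k3+k4)
t=0.005: state=(3.448, 4.275, 2.974)
t=0.010: state=(3.493, 4.462, 3.012)
t=0.015: state=(3.545, 4.649, 3.054)
continuing one RK4 step at a time; state shown every 20 steps (Δt=0.1):
t=0.100: state=(5.304, 8.220, 4.629)
t=0.200: state=(8.838, 12.566, 10.344)
t=0.300: state=(11.147, 11.099, 19.522)
t=0.400: state=(8.397, 3.785, 21.776)
t=0.500: state=(3.992, 0.432, 17.857)
t=0.600: state=(1.564, 0.125, 13.892)
t=0.700: state=(0.739, 0.368, 10.796)
t=0.800: state=(0.610, 0.663, 8.402)
t=0.900: state=(0.790, 1.093, 6.570)
t=1.000: state=(1.238, 1.857, 5.226)
t=1.100: state=(2.105, 3.275, 4.429)
t=1.200: state=(3.711, 5.827, 4.600)
t=1.300: state=(6.424, 9.689, 7.093)
t=1.400: state=(9.683, 12.333, 13.803)
t=1.500: state=(10.275, 8.425, 20.658)
t=1.600: state=(6.814, 2.663, 20.117)
t=1.700: state=(3.341, 0.806, 16.261)
t=1.800: state=(1.703, 0.813, 12.767)
t=1.900: state=(1.281, 1.224, 10.027)
t=2.000: state=(1.470, 1.884, 7.961)
t=2.050: state=(1.732, 2.371, 7.170)
compare at T: x=1.732, y=2.371, z=7.170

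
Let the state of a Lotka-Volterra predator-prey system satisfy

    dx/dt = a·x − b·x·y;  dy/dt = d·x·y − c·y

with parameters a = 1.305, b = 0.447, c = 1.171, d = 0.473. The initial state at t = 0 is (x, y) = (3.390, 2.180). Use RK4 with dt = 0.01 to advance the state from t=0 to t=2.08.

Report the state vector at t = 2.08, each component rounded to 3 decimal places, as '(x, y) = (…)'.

t=0.000: state=(3.390, 2.180)
step 1 (dt=0.01): k1=(1.121, 0.943), k2=(1.115, 0.951), k3=(1.115, 0.951), k4=(1.110, 0.958); state += dt/6·(k1+2k2+2k3+k4)
t=0.010: state=(3.401, 2.190)
t=0.020: state=(3.412, 2.199)
t=0.030: state=(3.423, 2.209)
continuing one RK4 step at a time; state shown every 10 steps (Δt=0.1):
t=0.100: state=(3.496, 2.282)
t=0.200: state=(3.588, 2.400)
t=0.300: state=(3.661, 2.535)
t=0.400: state=(3.713, 2.684)
t=0.500: state=(3.738, 2.848)
t=0.600: state=(3.736, 3.024)
t=0.700: state=(3.703, 3.207)
t=0.800: state=(3.641, 3.394)
t=0.900: state=(3.549, 3.579)
t=1.000: state=(3.433, 3.756)
t=1.100: state=(3.295, 3.917)
t=1.200: state=(3.141, 4.057)
t=1.300: state=(2.977, 4.171)
t=1.400: state=(2.810, 4.254)
t=1.500: state=(2.644, 4.305)
t=1.600: state=(2.484, 4.322)
t=1.700: state=(2.333, 4.309)
t=1.800: state=(2.194, 4.265)
t=1.900: state=(2.069, 4.196)
t=2.000: state=(1.958, 4.105)
t=2.080: state=(1.880, 4.020)

(x, y) = (1.880, 4.020)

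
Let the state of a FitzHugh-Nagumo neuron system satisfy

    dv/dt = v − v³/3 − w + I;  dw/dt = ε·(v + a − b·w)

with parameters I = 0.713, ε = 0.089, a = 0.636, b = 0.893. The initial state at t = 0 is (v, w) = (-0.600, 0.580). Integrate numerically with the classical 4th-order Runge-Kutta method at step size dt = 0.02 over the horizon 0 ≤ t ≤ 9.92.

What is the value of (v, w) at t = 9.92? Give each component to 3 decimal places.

t=0.000: state=(-0.600, 0.580)
step 1 (dt=0.02): k1=(-0.395, -0.043), k2=(-0.397, -0.043), k3=(-0.397, -0.043), k4=(-0.399, -0.044); state += dt/6·(k1+2k2+2k3+k4)
t=0.020: state=(-0.608, 0.579)
t=0.040: state=(-0.616, 0.578)
t=0.060: state=(-0.624, 0.577)
continuing one RK4 step at a time; state shown every 25 steps (Δt=0.5):
t=0.500: state=(-0.821, 0.554)
t=1.000: state=(-1.062, 0.519)
t=1.500: state=(-1.270, 0.476)
t=2.000: state=(-1.406, 0.426)
t=2.500: state=(-1.470, 0.374)
t=3.000: state=(-1.487, 0.323)
t=3.500: state=(-1.477, 0.273)
t=4.000: state=(-1.453, 0.227)
t=4.500: state=(-1.422, 0.183)
t=5.000: state=(-1.387, 0.142)
t=5.500: state=(-1.349, 0.105)
t=6.000: state=(-1.309, 0.070)
t=6.500: state=(-1.268, 0.039)
t=7.000: state=(-1.224, 0.011)
t=7.500: state=(-1.178, -0.014)
t=8.000: state=(-1.130, -0.036)
t=8.500: state=(-1.078, -0.055)
t=9.000: state=(-1.022, -0.071)
t=9.500: state=(-0.959, -0.084)
t=9.920: state=(-0.901, -0.092)

(v, w) = (-0.901, -0.092)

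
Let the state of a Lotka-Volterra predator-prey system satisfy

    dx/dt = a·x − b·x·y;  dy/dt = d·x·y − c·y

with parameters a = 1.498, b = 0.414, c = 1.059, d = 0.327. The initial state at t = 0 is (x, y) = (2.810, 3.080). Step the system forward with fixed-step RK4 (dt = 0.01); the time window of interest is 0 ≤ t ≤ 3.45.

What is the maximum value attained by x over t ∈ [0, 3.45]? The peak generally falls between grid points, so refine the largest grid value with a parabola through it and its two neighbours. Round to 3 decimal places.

t=0.000: state=(2.810, 3.080)
step 1 (dt=0.01): k1=(0.626, -0.432), k2=(0.630, -0.428), k3=(0.629, -0.428), k4=(0.633, -0.425); state += dt/6·(k1+2k2+2k3+k4)
t=0.010: state=(2.816, 3.076)
t=0.020: state=(2.823, 3.072)
t=0.030: state=(2.829, 3.067)
continuing one RK4 step at a time; state shown every 20 steps (Δt=0.2):
t=0.200: state=(2.947, 3.008)
t=0.400: state=(3.106, 2.966)
t=0.600: state=(3.281, 2.957)
t=0.800: state=(3.462, 2.983)
t=1.000: state=(3.641, 3.045)
t=1.200: state=(3.803, 3.143)
t=1.400: state=(3.935, 3.276)
t=1.600: state=(4.022, 3.440)
t=1.800: state=(4.051, 3.625)
t=2.000: state=(4.016, 3.820)
t=2.200: state=(3.919, 4.008)
t=2.400: state=(3.768, 4.170)
t=2.600: state=(3.580, 4.292)
t=2.800: state=(3.375, 4.359)
t=3.000: state=(3.172, 4.369)
t=3.200: state=(2.985, 4.323)
t=3.400: state=(2.826, 4.229)
t=3.450: state=(2.792, 4.200)
largest grid value and its neighbours: x(1.780)=4.05066, x(1.790)=4.05079, x(1.800)=4.05076
parabola through these three points peaks at t≈1.793 with x≈4.05080

max x = 4.051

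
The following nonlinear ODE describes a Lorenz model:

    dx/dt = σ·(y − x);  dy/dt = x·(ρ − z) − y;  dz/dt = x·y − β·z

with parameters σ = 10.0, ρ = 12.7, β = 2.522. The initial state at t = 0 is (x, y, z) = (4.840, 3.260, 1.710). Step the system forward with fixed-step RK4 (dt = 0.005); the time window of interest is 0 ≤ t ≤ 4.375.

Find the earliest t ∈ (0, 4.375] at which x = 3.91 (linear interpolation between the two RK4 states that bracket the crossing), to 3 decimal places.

t=0.000: state=(4.840, 3.260, 1.710)
step 1 (dt=0.005): k1=(-15.800, 49.932, 11.466), k2=(-14.157, 49.235, 11.864), k3=(-14.215, 49.277, 11.867), k4=(-12.625, 48.621, 12.259); state += dt/6·(k1+2k2+2k3+k4)
t=0.005: state=(4.769, 3.506, 1.769)
t=0.010: state=(4.713, 3.746, 1.833)
t=0.015: state=(4.672, 3.981, 1.900)
continuing one RK4 step at a time; state shown every 40 steps (Δt=0.2):
t=0.200: state=(8.226, 11.120, 8.811)
t=0.400: state=(8.026, 4.505, 18.509)
t=0.515: state=(3.970, 1.082, 15.313)
next step: t=0.520: state=(3.828, 1.028, 15.141) — x has crossed 3.91
linear interpolation between t=0.515 (3.97035) and t=0.520 (3.82815) → t≈0.517

t = 0.517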